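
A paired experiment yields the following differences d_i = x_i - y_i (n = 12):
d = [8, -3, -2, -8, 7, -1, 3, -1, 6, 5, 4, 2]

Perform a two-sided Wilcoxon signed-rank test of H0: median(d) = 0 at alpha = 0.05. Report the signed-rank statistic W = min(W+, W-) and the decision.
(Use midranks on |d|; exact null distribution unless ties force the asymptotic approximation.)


Step 1: Drop any zero differences (none here) and take |d_i|.
|d| = [8, 3, 2, 8, 7, 1, 3, 1, 6, 5, 4, 2]
Step 2: Midrank |d_i| (ties get averaged ranks).
ranks: |8|->11.5, |3|->5.5, |2|->3.5, |8|->11.5, |7|->10, |1|->1.5, |3|->5.5, |1|->1.5, |6|->9, |5|->8, |4|->7, |2|->3.5
Step 3: Attach original signs; sum ranks with positive sign and with negative sign.
W+ = 11.5 + 10 + 5.5 + 9 + 8 + 7 + 3.5 = 54.5
W- = 5.5 + 3.5 + 11.5 + 1.5 + 1.5 = 23.5
(Check: W+ + W- = 78 should equal n(n+1)/2 = 78.)
Step 4: Test statistic W = min(W+, W-) = 23.5.
Step 5: Ties in |d|, so use the tie-corrected normal approximation.
        E[W] = n(n+1)/4 = 12*13/4 = 39.
        Tie groups: |d|=1 (t=2), |d|=2 (t=2), |d|=3 (t=2), |d|=8 (t=2); sum(t^3 - t) = 24.
        Var[W] = n(n+1)(2n+1)/24 - sum(t^3-t)/48 = 3900/24 - 24/48 = 162.
        z = (W - E[W]) / sqrt(Var[W]) = (23.5 - 39) / 12.7279 = -1.2178.
        Two-sided p = 2*Phi(z) = 0.223302.
Step 6: alpha = 0.05. fail to reject H0.

W+ = 54.5, W- = 23.5, W = min = 23.5, p = 0.223302, fail to reject H0.


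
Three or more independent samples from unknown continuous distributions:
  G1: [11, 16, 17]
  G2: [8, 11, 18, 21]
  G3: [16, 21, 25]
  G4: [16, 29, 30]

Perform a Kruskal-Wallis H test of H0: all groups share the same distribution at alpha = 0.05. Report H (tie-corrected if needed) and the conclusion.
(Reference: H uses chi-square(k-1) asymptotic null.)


Step 1: Combine all N = 13 observations and assign midranks.
sorted (value, group, rank): (8,G2,1), (11,G1,2.5), (11,G2,2.5), (16,G1,5), (16,G3,5), (16,G4,5), (17,G1,7), (18,G2,8), (21,G2,9.5), (21,G3,9.5), (25,G3,11), (29,G4,12), (30,G4,13)
Step 2: Sum ranks within each group.
R_1 = 14.5 (n_1 = 3)
R_2 = 21 (n_2 = 4)
R_3 = 25.5 (n_3 = 3)
R_4 = 30 (n_4 = 3)
Step 3: H = 12/(N(N+1)) * sum(R_i^2/n_i) - 3(N+1)
     = 12/(13*14) * (14.5^2/3 + 21^2/4 + 25.5^2/3 + 30^2/3) - 3*14
     = 0.065934 * 697.083 - 42
     = 3.961538.
Step 4: Ties present; correction factor C = 1 - 36/(13^3 - 13) = 0.983516. Corrected H = 3.961538 / 0.983516 = 4.027933.
Step 5: Under H0, H ~ chi^2(3); p-value = 0.258464.
Step 6: alpha = 0.05. fail to reject H0.

H = 4.0279, df = 3, p = 0.258464, fail to reject H0.


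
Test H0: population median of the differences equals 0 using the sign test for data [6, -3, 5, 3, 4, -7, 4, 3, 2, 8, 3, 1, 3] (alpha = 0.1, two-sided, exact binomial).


Step 1: Discard zero differences. Original n = 13; n_eff = number of nonzero differences = 13.
Nonzero differences (with sign): +6, -3, +5, +3, +4, -7, +4, +3, +2, +8, +3, +1, +3
Step 2: Count signs: positive = 11, negative = 2.
Step 3: Under H0: P(positive) = 0.5, so the number of positives S ~ Bin(13, 0.5).
Step 4: Two-sided exact p-value = sum of Bin(13,0.5) probabilities at or below the observed probability = 0.022461.
Step 5: alpha = 0.1. reject H0.

n_eff = 13, pos = 11, neg = 2, p = 0.022461, reject H0.


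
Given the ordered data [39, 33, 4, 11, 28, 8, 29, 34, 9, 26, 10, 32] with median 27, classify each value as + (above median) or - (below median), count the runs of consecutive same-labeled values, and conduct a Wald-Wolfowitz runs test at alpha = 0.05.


Step 1: Compute median = 27; label A = above, B = below.
Labels in order: AABBABAABBBA  (n_A = 6, n_B = 6)
Step 2: Count runs R = 7.
Step 3: Under H0 (random ordering), E[R] = 2*n_A*n_B/(n_A+n_B) + 1 = 2*6*6/12 + 1 = 7.0000.
        Var[R] = 2*n_A*n_B*(2*n_A*n_B - n_A - n_B) / ((n_A+n_B)^2 * (n_A+n_B-1)) = 4320/1584 = 2.7273.
        SD[R] = 1.6514.
Step 4: R = E[R], so z = 0 with no continuity correction.
Step 5: Two-sided p-value via normal approximation = 2*(1 - Phi(|z|)) = 1.000000.
Step 6: alpha = 0.05. fail to reject H0.

R = 7, z = 0.0000, p = 1.000000, fail to reject H0.


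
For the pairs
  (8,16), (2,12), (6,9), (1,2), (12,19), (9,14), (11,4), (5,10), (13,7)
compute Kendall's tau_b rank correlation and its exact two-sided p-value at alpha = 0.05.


Step 1: Enumerate the 36 unordered pairs (i,j) with i<j and classify each by sign(x_j-x_i) * sign(y_j-y_i).
  (1,2):dx=-6,dy=-4->C; (1,3):dx=-2,dy=-7->C; (1,4):dx=-7,dy=-14->C; (1,5):dx=+4,dy=+3->C
  (1,6):dx=+1,dy=-2->D; (1,7):dx=+3,dy=-12->D; (1,8):dx=-3,dy=-6->C; (1,9):dx=+5,dy=-9->D
  (2,3):dx=+4,dy=-3->D; (2,4):dx=-1,dy=-10->C; (2,5):dx=+10,dy=+7->C; (2,6):dx=+7,dy=+2->C
  (2,7):dx=+9,dy=-8->D; (2,8):dx=+3,dy=-2->D; (2,9):dx=+11,dy=-5->D; (3,4):dx=-5,dy=-7->C
  (3,5):dx=+6,dy=+10->C; (3,6):dx=+3,dy=+5->C; (3,7):dx=+5,dy=-5->D; (3,8):dx=-1,dy=+1->D
  (3,9):dx=+7,dy=-2->D; (4,5):dx=+11,dy=+17->C; (4,6):dx=+8,dy=+12->C; (4,7):dx=+10,dy=+2->C
  (4,8):dx=+4,dy=+8->C; (4,9):dx=+12,dy=+5->C; (5,6):dx=-3,dy=-5->C; (5,7):dx=-1,dy=-15->C
  (5,8):dx=-7,dy=-9->C; (5,9):dx=+1,dy=-12->D; (6,7):dx=+2,dy=-10->D; (6,8):dx=-4,dy=-4->C
  (6,9):dx=+4,dy=-7->D; (7,8):dx=-6,dy=+6->D; (7,9):dx=+2,dy=+3->C; (8,9):dx=+8,dy=-3->D
Step 2: C = 21, D = 15, total pairs = 36.
Step 3: tau = (C - D)/(n(n-1)/2) = (21 - 15)/36 = 0.166667.
Step 4: Exact two-sided p-value (enumerate n! = 362880 permutations of y under H0): p = 0.612202.
Step 5: alpha = 0.05. fail to reject H0.

tau_b = 0.1667 (C=21, D=15), p = 0.612202, fail to reject H0.


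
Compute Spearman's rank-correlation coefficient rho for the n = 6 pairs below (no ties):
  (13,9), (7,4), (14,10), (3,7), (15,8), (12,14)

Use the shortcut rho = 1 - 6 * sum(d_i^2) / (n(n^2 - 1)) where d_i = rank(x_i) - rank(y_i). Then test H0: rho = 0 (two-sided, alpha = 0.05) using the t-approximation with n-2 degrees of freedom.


Step 1: Rank x and y separately (midranks; no ties here).
rank(x): 13->4, 7->2, 14->5, 3->1, 15->6, 12->3
rank(y): 9->4, 4->1, 10->5, 7->2, 8->3, 14->6
Step 2: d_i = R_x(i) - R_y(i); compute d_i^2.
  (4-4)^2=0, (2-1)^2=1, (5-5)^2=0, (1-2)^2=1, (6-3)^2=9, (3-6)^2=9
sum(d^2) = 20.
Step 3: rho = 1 - 6*20 / (6*(6^2 - 1)) = 1 - 120/210 = 0.428571.
Step 4: Under H0, t = rho * sqrt((n-2)/(1-rho^2)) = 0.9487 ~ t(4).
Step 5: Two-sided p-value from the t-distribution with 4 df = 0.396501.
Step 6: alpha = 0.05. fail to reject H0.

rho = 0.4286, p = 0.396501, fail to reject H0 at alpha = 0.05.


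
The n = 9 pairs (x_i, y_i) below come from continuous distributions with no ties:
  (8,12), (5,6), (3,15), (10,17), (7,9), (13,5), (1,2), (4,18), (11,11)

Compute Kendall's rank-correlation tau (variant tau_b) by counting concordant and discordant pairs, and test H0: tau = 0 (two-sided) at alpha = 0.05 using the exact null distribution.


Step 1: Enumerate the 36 unordered pairs (i,j) with i<j and classify each by sign(x_j-x_i) * sign(y_j-y_i).
  (1,2):dx=-3,dy=-6->C; (1,3):dx=-5,dy=+3->D; (1,4):dx=+2,dy=+5->C; (1,5):dx=-1,dy=-3->C
  (1,6):dx=+5,dy=-7->D; (1,7):dx=-7,dy=-10->C; (1,8):dx=-4,dy=+6->D; (1,9):dx=+3,dy=-1->D
  (2,3):dx=-2,dy=+9->D; (2,4):dx=+5,dy=+11->C; (2,5):dx=+2,dy=+3->C; (2,6):dx=+8,dy=-1->D
  (2,7):dx=-4,dy=-4->C; (2,8):dx=-1,dy=+12->D; (2,9):dx=+6,dy=+5->C; (3,4):dx=+7,dy=+2->C
  (3,5):dx=+4,dy=-6->D; (3,6):dx=+10,dy=-10->D; (3,7):dx=-2,dy=-13->C; (3,8):dx=+1,dy=+3->C
  (3,9):dx=+8,dy=-4->D; (4,5):dx=-3,dy=-8->C; (4,6):dx=+3,dy=-12->D; (4,7):dx=-9,dy=-15->C
  (4,8):dx=-6,dy=+1->D; (4,9):dx=+1,dy=-6->D; (5,6):dx=+6,dy=-4->D; (5,7):dx=-6,dy=-7->C
  (5,8):dx=-3,dy=+9->D; (5,9):dx=+4,dy=+2->C; (6,7):dx=-12,dy=-3->C; (6,8):dx=-9,dy=+13->D
  (6,9):dx=-2,dy=+6->D; (7,8):dx=+3,dy=+16->C; (7,9):dx=+10,dy=+9->C; (8,9):dx=+7,dy=-7->D
Step 2: C = 18, D = 18, total pairs = 36.
Step 3: tau = (C - D)/(n(n-1)/2) = (18 - 18)/36 = 0.000000.
Step 4: Exact two-sided p-value (enumerate n! = 362880 permutations of y under H0): p = 1.000000.
Step 5: alpha = 0.05. fail to reject H0.

tau_b = 0.0000 (C=18, D=18), p = 1.000000, fail to reject H0.


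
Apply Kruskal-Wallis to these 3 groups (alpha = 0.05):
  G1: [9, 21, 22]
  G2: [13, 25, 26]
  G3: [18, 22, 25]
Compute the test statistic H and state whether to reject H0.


Step 1: Combine all N = 9 observations and assign midranks.
sorted (value, group, rank): (9,G1,1), (13,G2,2), (18,G3,3), (21,G1,4), (22,G1,5.5), (22,G3,5.5), (25,G2,7.5), (25,G3,7.5), (26,G2,9)
Step 2: Sum ranks within each group.
R_1 = 10.5 (n_1 = 3)
R_2 = 18.5 (n_2 = 3)
R_3 = 16 (n_3 = 3)
Step 3: H = 12/(N(N+1)) * sum(R_i^2/n_i) - 3(N+1)
     = 12/(9*10) * (10.5^2/3 + 18.5^2/3 + 16^2/3) - 3*10
     = 0.133333 * 236.167 - 30
     = 1.488889.
Step 4: Ties present; correction factor C = 1 - 12/(9^3 - 9) = 0.983333. Corrected H = 1.488889 / 0.983333 = 1.514124.
Step 5: Under H0, H ~ chi^2(2); p-value = 0.469042.
Step 6: alpha = 0.05. fail to reject H0.

H = 1.5141, df = 2, p = 0.469042, fail to reject H0.


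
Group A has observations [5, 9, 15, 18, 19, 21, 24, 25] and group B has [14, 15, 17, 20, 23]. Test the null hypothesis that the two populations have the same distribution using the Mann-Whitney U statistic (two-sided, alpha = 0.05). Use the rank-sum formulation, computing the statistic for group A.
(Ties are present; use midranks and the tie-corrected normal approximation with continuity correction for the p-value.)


Step 1: Combine and sort all 13 observations; assign midranks.
sorted (value, group): (5,X), (9,X), (14,Y), (15,X), (15,Y), (17,Y), (18,X), (19,X), (20,Y), (21,X), (23,Y), (24,X), (25,X)
ranks: 5->1, 9->2, 14->3, 15->4.5, 15->4.5, 17->6, 18->7, 19->8, 20->9, 21->10, 23->11, 24->12, 25->13
Step 2: Rank sum for X: R1 = 1 + 2 + 4.5 + 7 + 8 + 10 + 12 + 13 = 57.5.
Step 3: U_X = R1 - n1(n1+1)/2 = 57.5 - 8*9/2 = 57.5 - 36 = 21.5.
       U_Y = n1*n2 - U_X = 40 - 21.5 = 18.5.
Step 4: Ties are present, so use the tie-corrected normal approximation (with continuity correction) for the p-value.
Step 5: p-value = 0.883458; compare to alpha = 0.05. fail to reject H0.

U_X = 21.5, p = 0.883458, fail to reject H0 at alpha = 0.05.


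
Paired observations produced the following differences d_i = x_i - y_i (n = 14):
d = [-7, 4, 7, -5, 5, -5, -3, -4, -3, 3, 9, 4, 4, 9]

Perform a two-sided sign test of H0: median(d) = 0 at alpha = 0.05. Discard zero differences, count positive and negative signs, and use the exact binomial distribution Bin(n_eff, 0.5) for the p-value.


Step 1: Discard zero differences. Original n = 14; n_eff = number of nonzero differences = 14.
Nonzero differences (with sign): -7, +4, +7, -5, +5, -5, -3, -4, -3, +3, +9, +4, +4, +9
Step 2: Count signs: positive = 8, negative = 6.
Step 3: Under H0: P(positive) = 0.5, so the number of positives S ~ Bin(14, 0.5).
Step 4: Two-sided exact p-value = sum of Bin(14,0.5) probabilities at or below the observed probability = 0.790527.
Step 5: alpha = 0.05. fail to reject H0.

n_eff = 14, pos = 8, neg = 6, p = 0.790527, fail to reject H0.


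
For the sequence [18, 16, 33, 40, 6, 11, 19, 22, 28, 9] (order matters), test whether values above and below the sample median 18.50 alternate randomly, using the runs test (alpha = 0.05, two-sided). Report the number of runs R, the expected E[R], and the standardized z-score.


Step 1: Compute median = 18.50; label A = above, B = below.
Labels in order: BBAABBAAAB  (n_A = 5, n_B = 5)
Step 2: Count runs R = 5.
Step 3: Under H0 (random ordering), E[R] = 2*n_A*n_B/(n_A+n_B) + 1 = 2*5*5/10 + 1 = 6.0000.
        Var[R] = 2*n_A*n_B*(2*n_A*n_B - n_A - n_B) / ((n_A+n_B)^2 * (n_A+n_B-1)) = 2000/900 = 2.2222.
        SD[R] = 1.4907.
Step 4: Continuity-corrected z = (R + 0.5 - E[R]) / SD[R] = (5 + 0.5 - 6.0000) / 1.4907 = -0.3354.
Step 5: Two-sided p-value via normal approximation = 2*(1 - Phi(|z|)) = 0.737316.
Step 6: alpha = 0.05. fail to reject H0.

R = 5, z = -0.3354, p = 0.737316, fail to reject H0.


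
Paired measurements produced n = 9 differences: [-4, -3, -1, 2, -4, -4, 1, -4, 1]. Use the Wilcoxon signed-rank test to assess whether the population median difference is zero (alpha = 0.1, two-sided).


Step 1: Drop any zero differences (none here) and take |d_i|.
|d| = [4, 3, 1, 2, 4, 4, 1, 4, 1]
Step 2: Midrank |d_i| (ties get averaged ranks).
ranks: |4|->7.5, |3|->5, |1|->2, |2|->4, |4|->7.5, |4|->7.5, |1|->2, |4|->7.5, |1|->2
Step 3: Attach original signs; sum ranks with positive sign and with negative sign.
W+ = 4 + 2 + 2 = 8
W- = 7.5 + 5 + 2 + 7.5 + 7.5 + 7.5 = 37
(Check: W+ + W- = 45 should equal n(n+1)/2 = 45.)
Step 4: Test statistic W = min(W+, W-) = 8.
Step 5: Ties in |d|, so use the tie-corrected normal approximation.
        E[W] = n(n+1)/4 = 9*10/4 = 22.5.
        Tie groups: |d|=1 (t=3), |d|=4 (t=4); sum(t^3 - t) = 84.
        Var[W] = n(n+1)(2n+1)/24 - sum(t^3-t)/48 = 1710/24 - 84/48 = 69.5.
        z = (W - E[W]) / sqrt(Var[W]) = (8 - 22.5) / 8.3367 = -1.7393.
        Two-sided p = 2*Phi(z) = 0.081981.
Step 6: alpha = 0.1. reject H0.

W+ = 8, W- = 37, W = min = 8, p = 0.081981, reject H0.


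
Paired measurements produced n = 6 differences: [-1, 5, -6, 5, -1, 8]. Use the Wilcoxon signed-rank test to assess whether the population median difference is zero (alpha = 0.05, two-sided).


Step 1: Drop any zero differences (none here) and take |d_i|.
|d| = [1, 5, 6, 5, 1, 8]
Step 2: Midrank |d_i| (ties get averaged ranks).
ranks: |1|->1.5, |5|->3.5, |6|->5, |5|->3.5, |1|->1.5, |8|->6
Step 3: Attach original signs; sum ranks with positive sign and with negative sign.
W+ = 3.5 + 3.5 + 6 = 13
W- = 1.5 + 5 + 1.5 = 8
(Check: W+ + W- = 21 should equal n(n+1)/2 = 21.)
Step 4: Test statistic W = min(W+, W-) = 8.
Step 5: Ties in |d|, so use the tie-corrected normal approximation.
        E[W] = n(n+1)/4 = 6*7/4 = 10.5.
        Tie groups: |d|=1 (t=2), |d|=5 (t=2); sum(t^3 - t) = 12.
        Var[W] = n(n+1)(2n+1)/24 - sum(t^3-t)/48 = 546/24 - 12/48 = 22.5.
        z = (W - E[W]) / sqrt(Var[W]) = (8 - 10.5) / 4.7434 = -0.5270.
        Two-sided p = 2*Phi(z) = 0.598161.
Step 6: alpha = 0.05. fail to reject H0.

W+ = 13, W- = 8, W = min = 8, p = 0.598161, fail to reject H0.


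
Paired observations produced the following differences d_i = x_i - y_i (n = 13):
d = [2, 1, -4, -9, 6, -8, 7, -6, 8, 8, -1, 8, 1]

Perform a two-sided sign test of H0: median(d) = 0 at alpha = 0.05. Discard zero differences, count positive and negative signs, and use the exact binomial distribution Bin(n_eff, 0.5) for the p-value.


Step 1: Discard zero differences. Original n = 13; n_eff = number of nonzero differences = 13.
Nonzero differences (with sign): +2, +1, -4, -9, +6, -8, +7, -6, +8, +8, -1, +8, +1
Step 2: Count signs: positive = 8, negative = 5.
Step 3: Under H0: P(positive) = 0.5, so the number of positives S ~ Bin(13, 0.5).
Step 4: Two-sided exact p-value = sum of Bin(13,0.5) probabilities at or below the observed probability = 0.581055.
Step 5: alpha = 0.05. fail to reject H0.

n_eff = 13, pos = 8, neg = 5, p = 0.581055, fail to reject H0.


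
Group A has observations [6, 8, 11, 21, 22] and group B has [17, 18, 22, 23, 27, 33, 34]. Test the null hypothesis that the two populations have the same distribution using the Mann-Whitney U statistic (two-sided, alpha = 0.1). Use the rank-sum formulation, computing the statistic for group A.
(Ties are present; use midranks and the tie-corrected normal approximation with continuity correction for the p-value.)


Step 1: Combine and sort all 12 observations; assign midranks.
sorted (value, group): (6,X), (8,X), (11,X), (17,Y), (18,Y), (21,X), (22,X), (22,Y), (23,Y), (27,Y), (33,Y), (34,Y)
ranks: 6->1, 8->2, 11->3, 17->4, 18->5, 21->6, 22->7.5, 22->7.5, 23->9, 27->10, 33->11, 34->12
Step 2: Rank sum for X: R1 = 1 + 2 + 3 + 6 + 7.5 = 19.5.
Step 3: U_X = R1 - n1(n1+1)/2 = 19.5 - 5*6/2 = 19.5 - 15 = 4.5.
       U_Y = n1*n2 - U_X = 35 - 4.5 = 30.5.
Step 4: Ties are present, so use the tie-corrected normal approximation (with continuity correction) for the p-value.
Step 5: p-value = 0.041997; compare to alpha = 0.1. reject H0.

U_X = 4.5, p = 0.041997, reject H0 at alpha = 0.1.


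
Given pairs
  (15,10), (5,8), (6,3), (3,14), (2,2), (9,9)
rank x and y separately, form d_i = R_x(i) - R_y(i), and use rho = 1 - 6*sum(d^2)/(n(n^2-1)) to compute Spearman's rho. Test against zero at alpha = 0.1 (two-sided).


Step 1: Rank x and y separately (midranks; no ties here).
rank(x): 15->6, 5->3, 6->4, 3->2, 2->1, 9->5
rank(y): 10->5, 8->3, 3->2, 14->6, 2->1, 9->4
Step 2: d_i = R_x(i) - R_y(i); compute d_i^2.
  (6-5)^2=1, (3-3)^2=0, (4-2)^2=4, (2-6)^2=16, (1-1)^2=0, (5-4)^2=1
sum(d^2) = 22.
Step 3: rho = 1 - 6*22 / (6*(6^2 - 1)) = 1 - 132/210 = 0.371429.
Step 4: Under H0, t = rho * sqrt((n-2)/(1-rho^2)) = 0.8001 ~ t(4).
Step 5: Two-sided p-value from the t-distribution with 4 df = 0.468478.
Step 6: alpha = 0.1. fail to reject H0.

rho = 0.3714, p = 0.468478, fail to reject H0 at alpha = 0.1.


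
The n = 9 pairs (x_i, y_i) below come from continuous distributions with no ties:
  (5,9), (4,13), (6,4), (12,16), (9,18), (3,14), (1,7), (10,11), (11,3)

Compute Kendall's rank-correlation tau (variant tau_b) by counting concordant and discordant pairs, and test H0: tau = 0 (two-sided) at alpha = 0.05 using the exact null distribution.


Step 1: Enumerate the 36 unordered pairs (i,j) with i<j and classify each by sign(x_j-x_i) * sign(y_j-y_i).
  (1,2):dx=-1,dy=+4->D; (1,3):dx=+1,dy=-5->D; (1,4):dx=+7,dy=+7->C; (1,5):dx=+4,dy=+9->C
  (1,6):dx=-2,dy=+5->D; (1,7):dx=-4,dy=-2->C; (1,8):dx=+5,dy=+2->C; (1,9):dx=+6,dy=-6->D
  (2,3):dx=+2,dy=-9->D; (2,4):dx=+8,dy=+3->C; (2,5):dx=+5,dy=+5->C; (2,6):dx=-1,dy=+1->D
  (2,7):dx=-3,dy=-6->C; (2,8):dx=+6,dy=-2->D; (2,9):dx=+7,dy=-10->D; (3,4):dx=+6,dy=+12->C
  (3,5):dx=+3,dy=+14->C; (3,6):dx=-3,dy=+10->D; (3,7):dx=-5,dy=+3->D; (3,8):dx=+4,dy=+7->C
  (3,9):dx=+5,dy=-1->D; (4,5):dx=-3,dy=+2->D; (4,6):dx=-9,dy=-2->C; (4,7):dx=-11,dy=-9->C
  (4,8):dx=-2,dy=-5->C; (4,9):dx=-1,dy=-13->C; (5,6):dx=-6,dy=-4->C; (5,7):dx=-8,dy=-11->C
  (5,8):dx=+1,dy=-7->D; (5,9):dx=+2,dy=-15->D; (6,7):dx=-2,dy=-7->C; (6,8):dx=+7,dy=-3->D
  (6,9):dx=+8,dy=-11->D; (7,8):dx=+9,dy=+4->C; (7,9):dx=+10,dy=-4->D; (8,9):dx=+1,dy=-8->D
Step 2: C = 18, D = 18, total pairs = 36.
Step 3: tau = (C - D)/(n(n-1)/2) = (18 - 18)/36 = 0.000000.
Step 4: Exact two-sided p-value (enumerate n! = 362880 permutations of y under H0): p = 1.000000.
Step 5: alpha = 0.05. fail to reject H0.

tau_b = 0.0000 (C=18, D=18), p = 1.000000, fail to reject H0.


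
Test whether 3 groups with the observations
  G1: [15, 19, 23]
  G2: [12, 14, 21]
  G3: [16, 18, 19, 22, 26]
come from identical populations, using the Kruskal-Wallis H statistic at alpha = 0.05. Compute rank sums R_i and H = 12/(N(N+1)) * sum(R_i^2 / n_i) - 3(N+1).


Step 1: Combine all N = 11 observations and assign midranks.
sorted (value, group, rank): (12,G2,1), (14,G2,2), (15,G1,3), (16,G3,4), (18,G3,5), (19,G1,6.5), (19,G3,6.5), (21,G2,8), (22,G3,9), (23,G1,10), (26,G3,11)
Step 2: Sum ranks within each group.
R_1 = 19.5 (n_1 = 3)
R_2 = 11 (n_2 = 3)
R_3 = 35.5 (n_3 = 5)
Step 3: H = 12/(N(N+1)) * sum(R_i^2/n_i) - 3(N+1)
     = 12/(11*12) * (19.5^2/3 + 11^2/3 + 35.5^2/5) - 3*12
     = 0.090909 * 419.133 - 36
     = 2.103030.
Step 4: Ties present; correction factor C = 1 - 6/(11^3 - 11) = 0.995455. Corrected H = 2.103030 / 0.995455 = 2.112633.
Step 5: Under H0, H ~ chi^2(2); p-value = 0.347734.
Step 6: alpha = 0.05. fail to reject H0.

H = 2.1126, df = 2, p = 0.347734, fail to reject H0.


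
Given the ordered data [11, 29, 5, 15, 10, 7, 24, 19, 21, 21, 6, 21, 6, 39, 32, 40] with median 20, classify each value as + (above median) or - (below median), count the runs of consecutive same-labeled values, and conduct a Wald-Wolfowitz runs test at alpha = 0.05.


Step 1: Compute median = 20; label A = above, B = below.
Labels in order: BABBBBABAABABAAA  (n_A = 8, n_B = 8)
Step 2: Count runs R = 10.
Step 3: Under H0 (random ordering), E[R] = 2*n_A*n_B/(n_A+n_B) + 1 = 2*8*8/16 + 1 = 9.0000.
        Var[R] = 2*n_A*n_B*(2*n_A*n_B - n_A - n_B) / ((n_A+n_B)^2 * (n_A+n_B-1)) = 14336/3840 = 3.7333.
        SD[R] = 1.9322.
Step 4: Continuity-corrected z = (R - 0.5 - E[R]) / SD[R] = (10 - 0.5 - 9.0000) / 1.9322 = 0.2588.
Step 5: Two-sided p-value via normal approximation = 2*(1 - Phi(|z|)) = 0.795809.
Step 6: alpha = 0.05. fail to reject H0.

R = 10, z = 0.2588, p = 0.795809, fail to reject H0.


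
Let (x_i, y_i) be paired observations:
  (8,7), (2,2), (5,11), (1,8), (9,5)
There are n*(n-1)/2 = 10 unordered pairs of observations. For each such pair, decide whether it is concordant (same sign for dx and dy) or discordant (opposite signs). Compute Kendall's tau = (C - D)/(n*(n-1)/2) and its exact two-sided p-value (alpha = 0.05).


Step 1: Enumerate the 10 unordered pairs (i,j) with i<j and classify each by sign(x_j-x_i) * sign(y_j-y_i).
  (1,2):dx=-6,dy=-5->C; (1,3):dx=-3,dy=+4->D; (1,4):dx=-7,dy=+1->D; (1,5):dx=+1,dy=-2->D
  (2,3):dx=+3,dy=+9->C; (2,4):dx=-1,dy=+6->D; (2,5):dx=+7,dy=+3->C; (3,4):dx=-4,dy=-3->C
  (3,5):dx=+4,dy=-6->D; (4,5):dx=+8,dy=-3->D
Step 2: C = 4, D = 6, total pairs = 10.
Step 3: tau = (C - D)/(n(n-1)/2) = (4 - 6)/10 = -0.200000.
Step 4: Exact two-sided p-value (enumerate n! = 120 permutations of y under H0): p = 0.816667.
Step 5: alpha = 0.05. fail to reject H0.

tau_b = -0.2000 (C=4, D=6), p = 0.816667, fail to reject H0.


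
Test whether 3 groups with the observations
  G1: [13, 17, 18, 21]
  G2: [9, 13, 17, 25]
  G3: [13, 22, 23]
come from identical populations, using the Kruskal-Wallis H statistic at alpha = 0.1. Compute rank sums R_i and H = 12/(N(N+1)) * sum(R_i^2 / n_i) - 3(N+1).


Step 1: Combine all N = 11 observations and assign midranks.
sorted (value, group, rank): (9,G2,1), (13,G1,3), (13,G2,3), (13,G3,3), (17,G1,5.5), (17,G2,5.5), (18,G1,7), (21,G1,8), (22,G3,9), (23,G3,10), (25,G2,11)
Step 2: Sum ranks within each group.
R_1 = 23.5 (n_1 = 4)
R_2 = 20.5 (n_2 = 4)
R_3 = 22 (n_3 = 3)
Step 3: H = 12/(N(N+1)) * sum(R_i^2/n_i) - 3(N+1)
     = 12/(11*12) * (23.5^2/4 + 20.5^2/4 + 22^2/3) - 3*12
     = 0.090909 * 404.458 - 36
     = 0.768939.
Step 4: Ties present; correction factor C = 1 - 30/(11^3 - 11) = 0.977273. Corrected H = 0.768939 / 0.977273 = 0.786822.
Step 5: Under H0, H ~ chi^2(2); p-value = 0.674751.
Step 6: alpha = 0.1. fail to reject H0.

H = 0.7868, df = 2, p = 0.674751, fail to reject H0.


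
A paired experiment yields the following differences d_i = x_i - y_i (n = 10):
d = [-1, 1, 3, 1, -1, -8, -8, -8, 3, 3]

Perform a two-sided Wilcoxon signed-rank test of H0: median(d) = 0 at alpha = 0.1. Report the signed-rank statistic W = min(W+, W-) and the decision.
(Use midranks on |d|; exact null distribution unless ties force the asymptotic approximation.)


Step 1: Drop any zero differences (none here) and take |d_i|.
|d| = [1, 1, 3, 1, 1, 8, 8, 8, 3, 3]
Step 2: Midrank |d_i| (ties get averaged ranks).
ranks: |1|->2.5, |1|->2.5, |3|->6, |1|->2.5, |1|->2.5, |8|->9, |8|->9, |8|->9, |3|->6, |3|->6
Step 3: Attach original signs; sum ranks with positive sign and with negative sign.
W+ = 2.5 + 6 + 2.5 + 6 + 6 = 23
W- = 2.5 + 2.5 + 9 + 9 + 9 = 32
(Check: W+ + W- = 55 should equal n(n+1)/2 = 55.)
Step 4: Test statistic W = min(W+, W-) = 23.
Step 5: Ties in |d|, so use the tie-corrected normal approximation.
        E[W] = n(n+1)/4 = 10*11/4 = 27.5.
        Tie groups: |d|=1 (t=4), |d|=3 (t=3), |d|=8 (t=3); sum(t^3 - t) = 108.
        Var[W] = n(n+1)(2n+1)/24 - sum(t^3-t)/48 = 2310/24 - 108/48 = 94.
        z = (W - E[W]) / sqrt(Var[W]) = (23 - 27.5) / 9.6954 = -0.4641.
        Two-sided p = 2*Phi(z) = 0.642548.
Step 6: alpha = 0.1. fail to reject H0.

W+ = 23, W- = 32, W = min = 23, p = 0.642548, fail to reject H0.


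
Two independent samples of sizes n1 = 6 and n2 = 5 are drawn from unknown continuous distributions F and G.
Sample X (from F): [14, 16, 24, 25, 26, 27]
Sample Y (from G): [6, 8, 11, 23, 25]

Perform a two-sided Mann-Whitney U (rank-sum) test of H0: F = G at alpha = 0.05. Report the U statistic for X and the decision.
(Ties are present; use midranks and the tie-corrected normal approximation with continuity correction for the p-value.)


Step 1: Combine and sort all 11 observations; assign midranks.
sorted (value, group): (6,Y), (8,Y), (11,Y), (14,X), (16,X), (23,Y), (24,X), (25,X), (25,Y), (26,X), (27,X)
ranks: 6->1, 8->2, 11->3, 14->4, 16->5, 23->6, 24->7, 25->8.5, 25->8.5, 26->10, 27->11
Step 2: Rank sum for X: R1 = 4 + 5 + 7 + 8.5 + 10 + 11 = 45.5.
Step 3: U_X = R1 - n1(n1+1)/2 = 45.5 - 6*7/2 = 45.5 - 21 = 24.5.
       U_Y = n1*n2 - U_X = 30 - 24.5 = 5.5.
Step 4: Ties are present, so use the tie-corrected normal approximation (with continuity correction) for the p-value.
Step 5: p-value = 0.099576; compare to alpha = 0.05. fail to reject H0.

U_X = 24.5, p = 0.099576, fail to reject H0 at alpha = 0.05.


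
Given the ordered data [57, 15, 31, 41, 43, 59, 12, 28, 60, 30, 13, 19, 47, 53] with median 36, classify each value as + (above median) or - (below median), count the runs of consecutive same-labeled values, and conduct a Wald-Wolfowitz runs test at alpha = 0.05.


Step 1: Compute median = 36; label A = above, B = below.
Labels in order: ABBAAABBABBBAA  (n_A = 7, n_B = 7)
Step 2: Count runs R = 7.
Step 3: Under H0 (random ordering), E[R] = 2*n_A*n_B/(n_A+n_B) + 1 = 2*7*7/14 + 1 = 8.0000.
        Var[R] = 2*n_A*n_B*(2*n_A*n_B - n_A - n_B) / ((n_A+n_B)^2 * (n_A+n_B-1)) = 8232/2548 = 3.2308.
        SD[R] = 1.7974.
Step 4: Continuity-corrected z = (R + 0.5 - E[R]) / SD[R] = (7 + 0.5 - 8.0000) / 1.7974 = -0.2782.
Step 5: Two-sided p-value via normal approximation = 2*(1 - Phi(|z|)) = 0.780879.
Step 6: alpha = 0.05. fail to reject H0.

R = 7, z = -0.2782, p = 0.780879, fail to reject H0.


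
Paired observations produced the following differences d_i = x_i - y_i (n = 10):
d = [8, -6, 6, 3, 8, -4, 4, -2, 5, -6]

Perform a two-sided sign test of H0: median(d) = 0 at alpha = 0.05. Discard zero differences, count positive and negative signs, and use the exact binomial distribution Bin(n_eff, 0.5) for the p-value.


Step 1: Discard zero differences. Original n = 10; n_eff = number of nonzero differences = 10.
Nonzero differences (with sign): +8, -6, +6, +3, +8, -4, +4, -2, +5, -6
Step 2: Count signs: positive = 6, negative = 4.
Step 3: Under H0: P(positive) = 0.5, so the number of positives S ~ Bin(10, 0.5).
Step 4: Two-sided exact p-value = sum of Bin(10,0.5) probabilities at or below the observed probability = 0.753906.
Step 5: alpha = 0.05. fail to reject H0.

n_eff = 10, pos = 6, neg = 4, p = 0.753906, fail to reject H0.


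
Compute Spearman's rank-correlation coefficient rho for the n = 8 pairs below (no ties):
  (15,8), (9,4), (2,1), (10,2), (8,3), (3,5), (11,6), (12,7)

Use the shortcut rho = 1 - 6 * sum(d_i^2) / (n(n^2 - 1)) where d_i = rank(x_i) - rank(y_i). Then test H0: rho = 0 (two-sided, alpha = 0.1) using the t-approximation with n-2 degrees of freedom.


Step 1: Rank x and y separately (midranks; no ties here).
rank(x): 15->8, 9->4, 2->1, 10->5, 8->3, 3->2, 11->6, 12->7
rank(y): 8->8, 4->4, 1->1, 2->2, 3->3, 5->5, 6->6, 7->7
Step 2: d_i = R_x(i) - R_y(i); compute d_i^2.
  (8-8)^2=0, (4-4)^2=0, (1-1)^2=0, (5-2)^2=9, (3-3)^2=0, (2-5)^2=9, (6-6)^2=0, (7-7)^2=0
sum(d^2) = 18.
Step 3: rho = 1 - 6*18 / (8*(8^2 - 1)) = 1 - 108/504 = 0.785714.
Step 4: Under H0, t = rho * sqrt((n-2)/(1-rho^2)) = 3.1113 ~ t(6).
Step 5: Two-sided p-value from the t-distribution with 6 df = 0.020815.
Step 6: alpha = 0.1. reject H0.

rho = 0.7857, p = 0.020815, reject H0 at alpha = 0.1.


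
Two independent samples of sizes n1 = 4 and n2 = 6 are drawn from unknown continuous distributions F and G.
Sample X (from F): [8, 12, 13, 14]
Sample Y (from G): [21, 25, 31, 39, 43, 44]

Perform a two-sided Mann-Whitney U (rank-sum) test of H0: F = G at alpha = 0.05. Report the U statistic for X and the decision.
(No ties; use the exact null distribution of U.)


Step 1: Combine and sort all 10 observations; assign midranks.
sorted (value, group): (8,X), (12,X), (13,X), (14,X), (21,Y), (25,Y), (31,Y), (39,Y), (43,Y), (44,Y)
ranks: 8->1, 12->2, 13->3, 14->4, 21->5, 25->6, 31->7, 39->8, 43->9, 44->10
Step 2: Rank sum for X: R1 = 1 + 2 + 3 + 4 = 10.
Step 3: U_X = R1 - n1(n1+1)/2 = 10 - 4*5/2 = 10 - 10 = 0.
       U_Y = n1*n2 - U_X = 24 - 0 = 24.
Step 4: No ties, so the exact null distribution of U (based on enumerating the C(10,4) = 210 equally likely rank assignments) gives the two-sided p-value.
Step 5: p-value = 0.009524; compare to alpha = 0.05. reject H0.

U_X = 0, p = 0.009524, reject H0 at alpha = 0.05.


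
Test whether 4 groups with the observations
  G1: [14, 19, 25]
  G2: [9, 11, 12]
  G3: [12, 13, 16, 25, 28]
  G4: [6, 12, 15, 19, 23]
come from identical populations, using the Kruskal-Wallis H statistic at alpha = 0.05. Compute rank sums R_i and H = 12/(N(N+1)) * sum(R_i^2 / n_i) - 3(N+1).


Step 1: Combine all N = 16 observations and assign midranks.
sorted (value, group, rank): (6,G4,1), (9,G2,2), (11,G2,3), (12,G2,5), (12,G3,5), (12,G4,5), (13,G3,7), (14,G1,8), (15,G4,9), (16,G3,10), (19,G1,11.5), (19,G4,11.5), (23,G4,13), (25,G1,14.5), (25,G3,14.5), (28,G3,16)
Step 2: Sum ranks within each group.
R_1 = 34 (n_1 = 3)
R_2 = 10 (n_2 = 3)
R_3 = 52.5 (n_3 = 5)
R_4 = 39.5 (n_4 = 5)
Step 3: H = 12/(N(N+1)) * sum(R_i^2/n_i) - 3(N+1)
     = 12/(16*17) * (34^2/3 + 10^2/3 + 52.5^2/5 + 39.5^2/5) - 3*17
     = 0.044118 * 1281.97 - 51
     = 5.557353.
Step 4: Ties present; correction factor C = 1 - 36/(16^3 - 16) = 0.991176. Corrected H = 5.557353 / 0.991176 = 5.606825.
Step 5: Under H0, H ~ chi^2(3); p-value = 0.132387.
Step 6: alpha = 0.05. fail to reject H0.

H = 5.6068, df = 3, p = 0.132387, fail to reject H0.


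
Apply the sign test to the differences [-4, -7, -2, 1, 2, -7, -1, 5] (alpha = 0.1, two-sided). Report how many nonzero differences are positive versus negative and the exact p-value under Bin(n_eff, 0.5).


Step 1: Discard zero differences. Original n = 8; n_eff = number of nonzero differences = 8.
Nonzero differences (with sign): -4, -7, -2, +1, +2, -7, -1, +5
Step 2: Count signs: positive = 3, negative = 5.
Step 3: Under H0: P(positive) = 0.5, so the number of positives S ~ Bin(8, 0.5).
Step 4: Two-sided exact p-value = sum of Bin(8,0.5) probabilities at or below the observed probability = 0.726562.
Step 5: alpha = 0.1. fail to reject H0.

n_eff = 8, pos = 3, neg = 5, p = 0.726562, fail to reject H0.


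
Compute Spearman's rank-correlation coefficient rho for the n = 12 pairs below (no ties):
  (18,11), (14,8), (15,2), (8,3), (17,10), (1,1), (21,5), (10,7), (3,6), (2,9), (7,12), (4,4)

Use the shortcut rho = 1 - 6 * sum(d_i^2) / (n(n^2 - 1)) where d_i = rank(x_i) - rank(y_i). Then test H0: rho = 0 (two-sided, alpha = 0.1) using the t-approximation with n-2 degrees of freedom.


Step 1: Rank x and y separately (midranks; no ties here).
rank(x): 18->11, 14->8, 15->9, 8->6, 17->10, 1->1, 21->12, 10->7, 3->3, 2->2, 7->5, 4->4
rank(y): 11->11, 8->8, 2->2, 3->3, 10->10, 1->1, 5->5, 7->7, 6->6, 9->9, 12->12, 4->4
Step 2: d_i = R_x(i) - R_y(i); compute d_i^2.
  (11-11)^2=0, (8-8)^2=0, (9-2)^2=49, (6-3)^2=9, (10-10)^2=0, (1-1)^2=0, (12-5)^2=49, (7-7)^2=0, (3-6)^2=9, (2-9)^2=49, (5-12)^2=49, (4-4)^2=0
sum(d^2) = 214.
Step 3: rho = 1 - 6*214 / (12*(12^2 - 1)) = 1 - 1284/1716 = 0.251748.
Step 4: Under H0, t = rho * sqrt((n-2)/(1-rho^2)) = 0.8226 ~ t(10).
Step 5: Two-sided p-value from the t-distribution with 10 df = 0.429919.
Step 6: alpha = 0.1. fail to reject H0.

rho = 0.2517, p = 0.429919, fail to reject H0 at alpha = 0.1.


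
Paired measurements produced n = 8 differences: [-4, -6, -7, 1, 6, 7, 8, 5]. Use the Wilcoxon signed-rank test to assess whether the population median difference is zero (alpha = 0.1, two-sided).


Step 1: Drop any zero differences (none here) and take |d_i|.
|d| = [4, 6, 7, 1, 6, 7, 8, 5]
Step 2: Midrank |d_i| (ties get averaged ranks).
ranks: |4|->2, |6|->4.5, |7|->6.5, |1|->1, |6|->4.5, |7|->6.5, |8|->8, |5|->3
Step 3: Attach original signs; sum ranks with positive sign and with negative sign.
W+ = 1 + 4.5 + 6.5 + 8 + 3 = 23
W- = 2 + 4.5 + 6.5 = 13
(Check: W+ + W- = 36 should equal n(n+1)/2 = 36.)
Step 4: Test statistic W = min(W+, W-) = 13.
Step 5: Ties in |d|, so use the tie-corrected normal approximation.
        E[W] = n(n+1)/4 = 8*9/4 = 18.
        Tie groups: |d|=6 (t=2), |d|=7 (t=2); sum(t^3 - t) = 12.
        Var[W] = n(n+1)(2n+1)/24 - sum(t^3-t)/48 = 1224/24 - 12/48 = 50.75.
        z = (W - E[W]) / sqrt(Var[W]) = (13 - 18) / 7.1239 = -0.7019.
        Two-sided p = 2*Phi(z) = 0.482765.
Step 6: alpha = 0.1. fail to reject H0.

W+ = 23, W- = 13, W = min = 13, p = 0.482765, fail to reject H0.


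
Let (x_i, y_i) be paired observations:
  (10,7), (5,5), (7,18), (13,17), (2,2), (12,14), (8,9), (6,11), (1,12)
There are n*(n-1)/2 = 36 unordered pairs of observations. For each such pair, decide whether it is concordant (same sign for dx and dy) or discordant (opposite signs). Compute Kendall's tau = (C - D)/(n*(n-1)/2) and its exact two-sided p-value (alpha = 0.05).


Step 1: Enumerate the 36 unordered pairs (i,j) with i<j and classify each by sign(x_j-x_i) * sign(y_j-y_i).
  (1,2):dx=-5,dy=-2->C; (1,3):dx=-3,dy=+11->D; (1,4):dx=+3,dy=+10->C; (1,5):dx=-8,dy=-5->C
  (1,6):dx=+2,dy=+7->C; (1,7):dx=-2,dy=+2->D; (1,8):dx=-4,dy=+4->D; (1,9):dx=-9,dy=+5->D
  (2,3):dx=+2,dy=+13->C; (2,4):dx=+8,dy=+12->C; (2,5):dx=-3,dy=-3->C; (2,6):dx=+7,dy=+9->C
  (2,7):dx=+3,dy=+4->C; (2,8):dx=+1,dy=+6->C; (2,9):dx=-4,dy=+7->D; (3,4):dx=+6,dy=-1->D
  (3,5):dx=-5,dy=-16->C; (3,6):dx=+5,dy=-4->D; (3,7):dx=+1,dy=-9->D; (3,8):dx=-1,dy=-7->C
  (3,9):dx=-6,dy=-6->C; (4,5):dx=-11,dy=-15->C; (4,6):dx=-1,dy=-3->C; (4,7):dx=-5,dy=-8->C
  (4,8):dx=-7,dy=-6->C; (4,9):dx=-12,dy=-5->C; (5,6):dx=+10,dy=+12->C; (5,7):dx=+6,dy=+7->C
  (5,8):dx=+4,dy=+9->C; (5,9):dx=-1,dy=+10->D; (6,7):dx=-4,dy=-5->C; (6,8):dx=-6,dy=-3->C
  (6,9):dx=-11,dy=-2->C; (7,8):dx=-2,dy=+2->D; (7,9):dx=-7,dy=+3->D; (8,9):dx=-5,dy=+1->D
Step 2: C = 24, D = 12, total pairs = 36.
Step 3: tau = (C - D)/(n(n-1)/2) = (24 - 12)/36 = 0.333333.
Step 4: Exact two-sided p-value (enumerate n! = 362880 permutations of y under H0): p = 0.259518.
Step 5: alpha = 0.05. fail to reject H0.

tau_b = 0.3333 (C=24, D=12), p = 0.259518, fail to reject H0.


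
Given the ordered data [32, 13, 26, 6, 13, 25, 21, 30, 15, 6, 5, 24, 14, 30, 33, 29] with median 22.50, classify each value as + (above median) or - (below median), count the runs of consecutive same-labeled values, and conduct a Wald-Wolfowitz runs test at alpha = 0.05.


Step 1: Compute median = 22.50; label A = above, B = below.
Labels in order: ABABBABABBBABAAA  (n_A = 8, n_B = 8)
Step 2: Count runs R = 11.
Step 3: Under H0 (random ordering), E[R] = 2*n_A*n_B/(n_A+n_B) + 1 = 2*8*8/16 + 1 = 9.0000.
        Var[R] = 2*n_A*n_B*(2*n_A*n_B - n_A - n_B) / ((n_A+n_B)^2 * (n_A+n_B-1)) = 14336/3840 = 3.7333.
        SD[R] = 1.9322.
Step 4: Continuity-corrected z = (R - 0.5 - E[R]) / SD[R] = (11 - 0.5 - 9.0000) / 1.9322 = 0.7763.
Step 5: Two-sided p-value via normal approximation = 2*(1 - Phi(|z|)) = 0.437558.
Step 6: alpha = 0.05. fail to reject H0.

R = 11, z = 0.7763, p = 0.437558, fail to reject H0.


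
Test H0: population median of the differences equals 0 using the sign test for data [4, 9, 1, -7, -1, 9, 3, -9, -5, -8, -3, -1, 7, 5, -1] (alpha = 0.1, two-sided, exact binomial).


Step 1: Discard zero differences. Original n = 15; n_eff = number of nonzero differences = 15.
Nonzero differences (with sign): +4, +9, +1, -7, -1, +9, +3, -9, -5, -8, -3, -1, +7, +5, -1
Step 2: Count signs: positive = 7, negative = 8.
Step 3: Under H0: P(positive) = 0.5, so the number of positives S ~ Bin(15, 0.5).
Step 4: Two-sided exact p-value = sum of Bin(15,0.5) probabilities at or below the observed probability = 1.000000.
Step 5: alpha = 0.1. fail to reject H0.

n_eff = 15, pos = 7, neg = 8, p = 1.000000, fail to reject H0.


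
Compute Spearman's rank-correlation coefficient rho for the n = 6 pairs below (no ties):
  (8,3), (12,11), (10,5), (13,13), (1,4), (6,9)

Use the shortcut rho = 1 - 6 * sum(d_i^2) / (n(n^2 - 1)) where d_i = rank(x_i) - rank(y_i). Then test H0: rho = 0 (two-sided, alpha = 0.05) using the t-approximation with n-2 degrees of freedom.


Step 1: Rank x and y separately (midranks; no ties here).
rank(x): 8->3, 12->5, 10->4, 13->6, 1->1, 6->2
rank(y): 3->1, 11->5, 5->3, 13->6, 4->2, 9->4
Step 2: d_i = R_x(i) - R_y(i); compute d_i^2.
  (3-1)^2=4, (5-5)^2=0, (4-3)^2=1, (6-6)^2=0, (1-2)^2=1, (2-4)^2=4
sum(d^2) = 10.
Step 3: rho = 1 - 6*10 / (6*(6^2 - 1)) = 1 - 60/210 = 0.714286.
Step 4: Under H0, t = rho * sqrt((n-2)/(1-rho^2)) = 2.0412 ~ t(4).
Step 5: Two-sided p-value from the t-distribution with 4 df = 0.110787.
Step 6: alpha = 0.05. fail to reject H0.

rho = 0.7143, p = 0.110787, fail to reject H0 at alpha = 0.05.


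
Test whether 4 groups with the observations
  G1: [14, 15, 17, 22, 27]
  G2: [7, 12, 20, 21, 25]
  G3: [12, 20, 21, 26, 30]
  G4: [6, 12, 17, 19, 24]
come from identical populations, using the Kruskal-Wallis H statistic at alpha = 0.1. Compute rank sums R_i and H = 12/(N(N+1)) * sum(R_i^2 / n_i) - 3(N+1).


Step 1: Combine all N = 20 observations and assign midranks.
sorted (value, group, rank): (6,G4,1), (7,G2,2), (12,G2,4), (12,G3,4), (12,G4,4), (14,G1,6), (15,G1,7), (17,G1,8.5), (17,G4,8.5), (19,G4,10), (20,G2,11.5), (20,G3,11.5), (21,G2,13.5), (21,G3,13.5), (22,G1,15), (24,G4,16), (25,G2,17), (26,G3,18), (27,G1,19), (30,G3,20)
Step 2: Sum ranks within each group.
R_1 = 55.5 (n_1 = 5)
R_2 = 48 (n_2 = 5)
R_3 = 67 (n_3 = 5)
R_4 = 39.5 (n_4 = 5)
Step 3: H = 12/(N(N+1)) * sum(R_i^2/n_i) - 3(N+1)
     = 12/(20*21) * (55.5^2/5 + 48^2/5 + 67^2/5 + 39.5^2/5) - 3*21
     = 0.028571 * 2286.7 - 63
     = 2.334286.
Step 4: Ties present; correction factor C = 1 - 42/(20^3 - 20) = 0.994737. Corrected H = 2.334286 / 0.994737 = 2.346636.
Step 5: Under H0, H ~ chi^2(3); p-value = 0.503646.
Step 6: alpha = 0.1. fail to reject H0.

H = 2.3466, df = 3, p = 0.503646, fail to reject H0.


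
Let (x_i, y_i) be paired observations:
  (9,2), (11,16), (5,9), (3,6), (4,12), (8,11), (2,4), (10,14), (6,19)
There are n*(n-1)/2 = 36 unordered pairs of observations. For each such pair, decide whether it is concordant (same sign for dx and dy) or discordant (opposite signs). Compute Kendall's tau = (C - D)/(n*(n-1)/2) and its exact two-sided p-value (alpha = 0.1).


Step 1: Enumerate the 36 unordered pairs (i,j) with i<j and classify each by sign(x_j-x_i) * sign(y_j-y_i).
  (1,2):dx=+2,dy=+14->C; (1,3):dx=-4,dy=+7->D; (1,4):dx=-6,dy=+4->D; (1,5):dx=-5,dy=+10->D
  (1,6):dx=-1,dy=+9->D; (1,7):dx=-7,dy=+2->D; (1,8):dx=+1,dy=+12->C; (1,9):dx=-3,dy=+17->D
  (2,3):dx=-6,dy=-7->C; (2,4):dx=-8,dy=-10->C; (2,5):dx=-7,dy=-4->C; (2,6):dx=-3,dy=-5->C
  (2,7):dx=-9,dy=-12->C; (2,8):dx=-1,dy=-2->C; (2,9):dx=-5,dy=+3->D; (3,4):dx=-2,dy=-3->C
  (3,5):dx=-1,dy=+3->D; (3,6):dx=+3,dy=+2->C; (3,7):dx=-3,dy=-5->C; (3,8):dx=+5,dy=+5->C
  (3,9):dx=+1,dy=+10->C; (4,5):dx=+1,dy=+6->C; (4,6):dx=+5,dy=+5->C; (4,7):dx=-1,dy=-2->C
  (4,8):dx=+7,dy=+8->C; (4,9):dx=+3,dy=+13->C; (5,6):dx=+4,dy=-1->D; (5,7):dx=-2,dy=-8->C
  (5,8):dx=+6,dy=+2->C; (5,9):dx=+2,dy=+7->C; (6,7):dx=-6,dy=-7->C; (6,8):dx=+2,dy=+3->C
  (6,9):dx=-2,dy=+8->D; (7,8):dx=+8,dy=+10->C; (7,9):dx=+4,dy=+15->C; (8,9):dx=-4,dy=+5->D
Step 2: C = 25, D = 11, total pairs = 36.
Step 3: tau = (C - D)/(n(n-1)/2) = (25 - 11)/36 = 0.388889.
Step 4: Exact two-sided p-value (enumerate n! = 362880 permutations of y under H0): p = 0.180181.
Step 5: alpha = 0.1. fail to reject H0.

tau_b = 0.3889 (C=25, D=11), p = 0.180181, fail to reject H0.


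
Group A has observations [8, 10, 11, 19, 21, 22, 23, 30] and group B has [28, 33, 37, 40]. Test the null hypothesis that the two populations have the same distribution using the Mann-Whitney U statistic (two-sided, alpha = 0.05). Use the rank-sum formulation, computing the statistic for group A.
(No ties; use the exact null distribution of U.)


Step 1: Combine and sort all 12 observations; assign midranks.
sorted (value, group): (8,X), (10,X), (11,X), (19,X), (21,X), (22,X), (23,X), (28,Y), (30,X), (33,Y), (37,Y), (40,Y)
ranks: 8->1, 10->2, 11->3, 19->4, 21->5, 22->6, 23->7, 28->8, 30->9, 33->10, 37->11, 40->12
Step 2: Rank sum for X: R1 = 1 + 2 + 3 + 4 + 5 + 6 + 7 + 9 = 37.
Step 3: U_X = R1 - n1(n1+1)/2 = 37 - 8*9/2 = 37 - 36 = 1.
       U_Y = n1*n2 - U_X = 32 - 1 = 31.
Step 4: No ties, so the exact null distribution of U (based on enumerating the C(12,8) = 495 equally likely rank assignments) gives the two-sided p-value.
Step 5: p-value = 0.008081; compare to alpha = 0.05. reject H0.

U_X = 1, p = 0.008081, reject H0 at alpha = 0.05.
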